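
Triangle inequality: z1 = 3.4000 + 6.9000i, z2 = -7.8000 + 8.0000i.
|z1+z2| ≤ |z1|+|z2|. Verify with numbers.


|z1| = sqrt(3.4^2 + 6.9^2) = sqrt(59.17) = 7.6922
|z2| = sqrt((-7.8)^2 + 8^2) = sqrt(124.84) = 11.1732
z1+z2 = -4.4000 + 14.9000i
|z1+z2| = sqrt(241.37) = 15.5361
|z1|+|z2| = 7.6922 + 11.1732 = 18.8654

|z1+z2| = 15.5361 ≤ |z1|+|z2| = 18.8654 (verified)


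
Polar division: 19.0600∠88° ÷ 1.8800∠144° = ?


r = 19.0600 / 1.8800 = 10.1383
theta = 88° - 144° = -56° = 304° (mod 360)

10.1383 cis(304°)


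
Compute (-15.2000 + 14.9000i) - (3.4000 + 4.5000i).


Real: -15.2 - 3.4 = -18.6
Imag: 14.9 - 4.5 = 10.4

-18.6000 + 10.4000i


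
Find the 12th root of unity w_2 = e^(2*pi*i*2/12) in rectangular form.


Angle = 360*2/12 = 60°
a = cos(60°) = 0.5000
b = sin(60°) = 0.8660

0.5000 + 0.8660i


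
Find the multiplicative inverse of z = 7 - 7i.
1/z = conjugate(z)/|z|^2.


|z|^2 = 49+49 = 98
1/z = (7 + 7i)/98

1/z = 0.0714 + 0.0714i


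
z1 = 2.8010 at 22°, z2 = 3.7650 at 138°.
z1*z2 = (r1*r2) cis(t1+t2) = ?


r = 2.8010 * 3.7650 = 10.5458
theta = 22° + 138° = 160° = 160° (mod 360)

10.5458 cis(160°)


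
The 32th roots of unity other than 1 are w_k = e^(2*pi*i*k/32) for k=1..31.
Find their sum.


With w = e^(2*pi*i/32), all 32 of the 32th roots of unity w^0 = 1, w, ..., w^(31) sum to 0: 1 + w + ... + w^(31) = (1 - w^32)/(1 - w) = 0 since w^32 = 1, w ≠ 1.
Removing the root 1: w + w^2 + ... + w^(31) = 0 - 1 = -1

Sum = -1


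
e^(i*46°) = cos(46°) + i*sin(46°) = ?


cos(46°) = 0.6947
sin(46°) = 0.7193

e^(i*46°) = 0.6947 + 0.7193i


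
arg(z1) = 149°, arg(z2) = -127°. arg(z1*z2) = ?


arg(z1*z2) = 149° - 127° = 22°
Normalized to (-180°, 180°]: 22°

22°


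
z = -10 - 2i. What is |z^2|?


|z| = sqrt(100+4) = sqrt(104) = 10.1980
|z^2| = |z|^2 = (sqrt(104))^2 = 104

|z^2| = 104


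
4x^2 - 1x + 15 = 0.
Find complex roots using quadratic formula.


disc = (-1)^2 - 4*4*15 = 1 - 240 = -239
sqrt(|disc|) = sqrt(239) = 15.4596
Real part = 1/(2*4) = 0.1250
Imag part = 15.4596/(2*4) = 1.9325

0.1250 ± 1.9325i


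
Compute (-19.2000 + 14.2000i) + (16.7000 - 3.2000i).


Real: -19.2 + 16.7 = -2.5
Imag: 14.2 - 3.2 = 11

-2.5000 + 11.0000i


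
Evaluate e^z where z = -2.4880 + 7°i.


e^-2.4880 = 0.0831
cos(7°) = 0.9925
sin(7°) = 0.1219
Real = 0.0831*0.9925 = 0.0825
Imag = 0.0831*0.1219 = 0.0101

0.0825 + 0.0101i


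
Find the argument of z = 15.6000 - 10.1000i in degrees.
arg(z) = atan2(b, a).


Re = 15.6, Im = -10.1
arg = atan2(-10.1, 15.6) = -32.9205 degrees

arg(z) = -32.9205 degrees


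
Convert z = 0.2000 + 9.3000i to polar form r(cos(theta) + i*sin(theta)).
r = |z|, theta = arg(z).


r = sqrt(0.04+86.49) = sqrt(86.53) = 9.3022
theta = atan2(9.3, 0.2) = 88.7680 degrees

r = 9.3022, theta = 88.7680 degrees


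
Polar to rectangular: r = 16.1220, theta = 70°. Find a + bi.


a = 16.1220*cos(70°) = 16.1220*0.34202 = 5.5140
b = 16.1220*sin(70°) = 16.1220*0.93969 = 15.1497

5.5140 + 15.1497i


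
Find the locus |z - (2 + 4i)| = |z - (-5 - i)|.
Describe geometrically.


Equal distances means the locus is the perpendicular bisector of z1 and z2.
Midpoint = ((2+(-5))/2, (4+(-1))/2) = (-1.5000, 1.5000)

Perpendicular bisector through (-1.5000, 1.5000)


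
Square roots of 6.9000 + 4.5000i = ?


|z| = sqrt(47.61+20.25) = 8.2377
sqrt((|z|+a)/2) = sqrt((8.2377+6.9)/2) = sqrt(7.5689) = 2.7512
sqrt((|z|-a)/2) = sqrt((8.2377-6.9)/2) = sqrt(0.6689) = 0.8178

±(2.7512 + 0.8178i) i.e. 2.7512 + 0.8178i and -2.7512 - 0.8178i


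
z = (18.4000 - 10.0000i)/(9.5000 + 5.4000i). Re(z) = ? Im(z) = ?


Multiply by conjugate: (18.4000 - 10.0000i)(9.5000 - 5.4000i) / (9.5^2 + 5.4^2)
Numerator real = 18.4*9.5 - (10)*5.4 = 120.8
Numerator imag = -10*9.5 - 18.4*5.4 = -194.36
Denominator = 119.41
Re(z) = 120.8/119.41 = 1.0116
Im(z) = -194.36/119.41 = -1.6277

Re(z) = 1.0116, Im(z) = -1.6277


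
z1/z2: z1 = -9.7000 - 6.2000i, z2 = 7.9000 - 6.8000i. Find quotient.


Conjugate of z2 = 7.9000 + 6.8000i
Numerator: (-9.7000 - 6.2000i)(7.9000 + 6.8000i) = -34.4700 - 114.9400i
Denominator: 7.9^2 + (-6.8)^2 = 108.65
Result = (-34.4700 - 114.9400i)/108.65

-0.3173 - 1.0579i


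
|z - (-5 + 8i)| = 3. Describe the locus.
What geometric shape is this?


|z - z0| = r is a circle with center z0 and radius r.
Center = (-5, 8), radius = 3

Circle with center (-5, 8) and radius 3


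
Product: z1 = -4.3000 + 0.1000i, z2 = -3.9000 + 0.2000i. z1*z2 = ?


Real = -4.3*(-3.9) - 0.1*0.2 = 16.77 - 0.02 = 16.75
Imag = -4.3*0.2 - (3.9)*0.1 = -0.86 - (0.39) = -1.25

16.7500 - 1.2500i


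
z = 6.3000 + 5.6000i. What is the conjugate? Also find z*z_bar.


z_bar = 6.3000 - 5.6000i
z*z_bar = 6.3^2 + 5.6^2 = 39.69 + 31.36 = 71.05

z_bar = 6.3000 - 5.6000i, z*z_bar = 71.05


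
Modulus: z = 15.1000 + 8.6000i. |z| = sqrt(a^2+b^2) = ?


|z| = sqrt(15.1^2 + 8.6^2) = sqrt(228.01 + 73.96) = sqrt(301.97) = 17.3773

|z| = 17.3773


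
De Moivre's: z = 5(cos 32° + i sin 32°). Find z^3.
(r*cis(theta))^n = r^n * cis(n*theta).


r^3 = 5^3 = 125
n*theta = 3*32° = 96° = 96° (mod 360)
a = 125*cos(96°) = -13.0661
b = 125*sin(96°) = 124.3152

125 cis(96°) = -13.0661 + 124.3152i


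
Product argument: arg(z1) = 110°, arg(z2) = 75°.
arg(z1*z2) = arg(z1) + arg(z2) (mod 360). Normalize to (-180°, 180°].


arg(z1*z2) = 110° + 75° = 185°
Normalized to (-180°, 180°]: -175°

-175°


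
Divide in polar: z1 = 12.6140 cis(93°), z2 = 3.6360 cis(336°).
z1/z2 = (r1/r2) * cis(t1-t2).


r = 12.6140 / 3.6360 = 3.4692
theta = 93° - 336° = -243° = 117° (mod 360)

3.4692 cis(117°)


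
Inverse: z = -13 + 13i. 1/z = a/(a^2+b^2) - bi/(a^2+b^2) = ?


|z|^2 = 169+169 = 338
1/z = (-13 - 13i)/338

1/z = -0.0385 - 0.0385i


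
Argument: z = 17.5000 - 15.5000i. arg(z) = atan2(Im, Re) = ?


Re = 17.5, Im = -15.5
arg = atan2(-15.5, 17.5) = -41.5318 degrees

arg(z) = -41.5318 degrees


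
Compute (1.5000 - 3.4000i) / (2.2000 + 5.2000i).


Conjugate of z2 = 2.2000 - 5.2000i
Numerator: (1.5000 - 3.4000i)(2.2000 - 5.2000i) = -14.3800 - 15.2800i
Denominator: 2.2^2 + 5.2^2 = 31.88
Result = (-14.3800 - 15.2800i)/31.88

-0.4511 - 0.4793i


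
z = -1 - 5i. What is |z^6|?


|z| = sqrt(1+25) = sqrt(26) = 5.0990
|z^6| = |z|^6 = (sqrt(26))^6 = 26^3 = 17576

|z^6| = 17576


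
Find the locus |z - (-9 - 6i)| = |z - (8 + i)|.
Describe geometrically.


Equal distances means the locus is the perpendicular bisector of z1 and z2.
Midpoint = ((-9+8)/2, (-6+1)/2) = (-0.5000, -2.5000)

Perpendicular bisector through (-0.5000, -2.5000)


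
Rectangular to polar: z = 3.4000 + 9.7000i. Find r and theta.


r = sqrt(11.56+94.09) = sqrt(105.65) = 10.2786
theta = atan2(9.7, 3.4) = 70.6836 degrees

r = 10.2786, theta = 70.6836 degrees


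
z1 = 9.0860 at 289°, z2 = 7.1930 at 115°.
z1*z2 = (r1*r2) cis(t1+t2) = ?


r = 9.0860 * 7.1930 = 65.3556
theta = 289° + 115° = 404° = 44° (mod 360)

65.3556 cis(44°)


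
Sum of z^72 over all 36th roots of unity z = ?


The roots are w_k = w^k with w = e^(2*pi*i/36), and (w^k)^72 = (w^72)^k.
So S = 1 + u + u^2 + ... + u^(35) with u = w^72.
72 = 2*36 + 0, so 72 is a multiple of 36 and u = (w^36)^2 = 1.
Every one of the 36 terms equals 1: S = 36

S = 36


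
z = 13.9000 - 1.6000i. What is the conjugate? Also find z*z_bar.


z_bar = 13.9000 + 1.6000i
z*z_bar = 13.9^2 + (-1.6)^2 = 193.21 + 2.56 = 195.77

z_bar = 13.9000 + 1.6000i, z*z_bar = 195.77


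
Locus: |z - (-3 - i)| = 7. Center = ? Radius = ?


|z - z0| = r is a circle with center z0 and radius r.
Center = (-3, -1), radius = 7

Circle with center (-3, -1) and radius 7


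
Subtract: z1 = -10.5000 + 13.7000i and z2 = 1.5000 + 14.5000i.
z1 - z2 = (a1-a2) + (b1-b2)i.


Real: -10.5 - 1.5 = -12
Imag: 13.7 - 14.5 = -0.8

-12.0000 - 0.8000i


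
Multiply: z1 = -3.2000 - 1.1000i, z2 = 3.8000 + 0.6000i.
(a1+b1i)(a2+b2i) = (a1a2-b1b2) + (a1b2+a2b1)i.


Real = -3.2*3.8 - (-1.1)*0.6 = -12.16 - (-0.66) = -11.5
Imag = -3.2*0.6 + 3.8*(-1.1) = -1.92 - (4.18) = -6.1

-11.5000 - 6.1000i


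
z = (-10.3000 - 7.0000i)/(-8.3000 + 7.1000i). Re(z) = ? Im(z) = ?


Multiply by conjugate: (-10.3000 - 7.0000i)(-8.3000 - 7.1000i) / ((-8.3)^2 + 7.1^2)
Numerator real = -10.3*(-8.3) - (7)*7.1 = 35.79
Numerator imag = -7*(-8.3) - (-10.3)*7.1 = 131.23
Denominator = 119.3
Re(z) = 35.79/119.3 = 0.3000
Im(z) = 131.23/119.3 = 1.1000

Re(z) = 0.3000, Im(z) = 1.1000


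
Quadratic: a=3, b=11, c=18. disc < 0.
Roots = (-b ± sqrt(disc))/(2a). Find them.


disc = 11^2 - 4*3*18 = 121 - 216 = -95
sqrt(|disc|) = sqrt(95) = 9.7468
Real part = -11/(2*3) = -1.8333
Imag part = 9.7468/(2*3) = 1.6245

-1.8333 ± 1.6245i


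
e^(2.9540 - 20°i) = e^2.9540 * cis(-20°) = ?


e^2.9540 = 19.1825
cos(-20°) = 0.939693
sin(-20°) = -0.34202
Real = 19.1825*0.939693 = 18.0257
Imag = 19.1825*(-0.34202) = -6.5608

18.0257 - 6.5608i


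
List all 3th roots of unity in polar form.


The 3th roots of unity are cis(360k/3°) for k=0..2
Angle step = 360/3 = 120°
Primitive root: cis(120°)
Primitive root = -0.5000 + 0.8660i

3 roots at angles: 0°, 120°, 240°


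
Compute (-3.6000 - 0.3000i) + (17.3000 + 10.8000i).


Real: -3.6 + 17.3 = 13.7
Imag: -0.3 + 10.8 = 10.5

13.7000 + 10.5000i


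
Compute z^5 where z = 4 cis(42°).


r^5 = 4^5 = 1024
n*theta = 5*42° = 210° = 210° (mod 360)
a = 1024*cos(210°) = -886.8100
b = 1024*sin(210°) = -512.0000

1024 cis(210°) = -886.8100 - 512.0000i


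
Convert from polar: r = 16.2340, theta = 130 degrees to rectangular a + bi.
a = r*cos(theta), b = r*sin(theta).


a = 16.2340*cos(130°) = 16.2340*(-0.642788) = -10.4350
b = 16.2340*sin(130°) = 16.2340*0.766044 = 12.4360

-10.4350 + 12.4360i


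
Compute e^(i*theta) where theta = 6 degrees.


cos(6°) = 0.9945
sin(6°) = 0.1045

e^(i*6°) = 0.9945 + 0.1045i


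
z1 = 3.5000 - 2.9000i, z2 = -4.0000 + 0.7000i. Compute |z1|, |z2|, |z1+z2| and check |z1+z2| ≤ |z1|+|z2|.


|z1| = sqrt(3.5^2 + (-2.9)^2) = sqrt(20.66) = 4.5453
|z2| = sqrt((-4)^2 + 0.7^2) = sqrt(16.49) = 4.0608
z1+z2 = -0.5000 - 2.2000i
|z1+z2| = sqrt(5.09) = 2.2561
|z1|+|z2| = 4.5453 + 4.0608 = 8.6061

|z1+z2| = 2.2561 ≤ |z1|+|z2| = 8.6061 (verified)


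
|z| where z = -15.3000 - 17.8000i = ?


|z| = sqrt((-15.3)^2 + (-17.8)^2) = sqrt(234.09 + 316.84) = sqrt(550.93) = 23.4719

|z| = 23.4719


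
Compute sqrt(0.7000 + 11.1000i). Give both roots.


|z| = sqrt(0.49+123.21) = 11.1221
sqrt((|z|+a)/2) = sqrt((11.1221+0.7)/2) = sqrt(5.9110) = 2.4313
sqrt((|z|-a)/2) = sqrt((11.1221-0.7)/2) = sqrt(5.2110) = 2.2828

±(2.4313 + 2.2828i) i.e. 2.4313 + 2.2828i and -2.4313 - 2.2828i


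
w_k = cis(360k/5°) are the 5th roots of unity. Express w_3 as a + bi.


Angle = 360*3/5 = 216°
a = cos(216°) = -0.8090
b = sin(216°) = -0.5878

-0.8090 - 0.5878i


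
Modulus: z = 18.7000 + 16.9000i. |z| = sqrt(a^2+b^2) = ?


|z| = sqrt(18.7^2 + 16.9^2) = sqrt(349.69 + 285.61) = sqrt(635.3) = 25.2052

|z| = 25.2052


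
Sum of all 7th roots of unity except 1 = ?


With w = e^(2*pi*i/7), all 7 of the 7th roots of unity w^0 = 1, w, ..., w^(6) sum to 0: 1 + w + ... + w^(6) = (1 - w^7)/(1 - w) = 0 since w^7 = 1, w ≠ 1.
Removing the root 1: w + w^2 + ... + w^(6) = 0 - 1 = -1

Sum = -1


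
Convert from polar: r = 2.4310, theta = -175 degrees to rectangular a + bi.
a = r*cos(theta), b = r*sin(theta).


a = 2.4310*cos(-175°) = 2.4310*(-0.99619) = -2.4217
b = 2.4310*sin(-175°) = 2.4310*(-0.08716) = -0.2119

-2.4217 - 0.2119i


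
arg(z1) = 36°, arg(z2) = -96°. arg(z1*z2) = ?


arg(z1*z2) = 36° - 96° = -60°
Normalized to (-180°, 180°]: -60°

-60°


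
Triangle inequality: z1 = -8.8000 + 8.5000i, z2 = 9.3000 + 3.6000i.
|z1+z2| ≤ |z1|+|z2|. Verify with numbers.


|z1| = sqrt((-8.8)^2 + 8.5^2) = sqrt(149.69) = 12.2348
|z2| = sqrt(9.3^2 + 3.6^2) = sqrt(99.45) = 9.9725
z1+z2 = 0.5000 + 12.1000i
|z1+z2| = sqrt(146.66) = 12.1103
|z1|+|z2| = 12.2348 + 9.9725 = 22.2073

|z1+z2| = 12.1103 ≤ |z1|+|z2| = 22.2073 (verified)


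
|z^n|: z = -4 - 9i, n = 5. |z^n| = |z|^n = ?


|z| = sqrt(16+81) = sqrt(97) = 9.8489
|z^5| = |z|^5 = (sqrt(97))^5 = 97^2 * sqrt(97) = 9409*sqrt(97)

|z^5| = 9409*sqrt(97) ≈ 92667.9031


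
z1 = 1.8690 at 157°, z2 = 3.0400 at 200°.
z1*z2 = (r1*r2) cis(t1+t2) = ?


r = 1.8690 * 3.0400 = 5.6818
theta = 157° + 200° = 357° = 357° (mod 360)

5.6818 cis(357°)


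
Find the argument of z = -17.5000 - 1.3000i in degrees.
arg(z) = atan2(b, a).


Re = -17.5, Im = -1.3
arg = atan2(-1.3, -17.5) = -175.7515 degrees

arg(z) = -175.7515 degrees


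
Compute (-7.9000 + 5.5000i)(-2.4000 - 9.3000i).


Real = -7.9*(-2.4) - 5.5*(-9.3) = 18.96 - (-51.15) = 70.11
Imag = -7.9*(-9.3) - (2.4)*5.5 = 73.47 - (13.2) = 60.27

70.1100 + 60.2700i


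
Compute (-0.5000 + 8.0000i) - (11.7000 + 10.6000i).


Real: -0.5 - 11.7 = -12.2
Imag: 8 - 10.6 = -2.6

-12.2000 - 2.6000i


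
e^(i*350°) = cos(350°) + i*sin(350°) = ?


cos(350°) = 0.9848
sin(350°) = -0.1736

e^(i*350°) = 0.9848 - 0.1736i


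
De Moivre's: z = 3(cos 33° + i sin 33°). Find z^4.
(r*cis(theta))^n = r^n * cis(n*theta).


r^4 = 3^4 = 81
n*theta = 4*33° = 132° = 132° (mod 360)
a = 81*cos(132°) = -54.1996
b = 81*sin(132°) = 60.1947

81 cis(132°) = -54.1996 + 60.1947i


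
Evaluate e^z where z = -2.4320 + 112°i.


e^-2.4320 = 0.0879
cos(112°) = -0.3746
sin(112°) = 0.9272
Real = 0.0879*(-0.3746) = -0.0329
Imag = 0.0879*0.9272 = 0.0815

-0.0329 + 0.0815i


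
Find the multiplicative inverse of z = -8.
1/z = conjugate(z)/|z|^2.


|z|^2 = 64+0 = 64
1/z = (-8 - 0i)/64

1/z = -0.1250 + 0i


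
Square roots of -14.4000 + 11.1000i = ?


|z| = sqrt(207.36+123.21) = 18.1816
sqrt((|z|+a)/2) = sqrt((18.1816+(-14.4))/2) = sqrt(1.8908) = 1.3751
sqrt((|z|-a)/2) = sqrt((18.1816-(-14.4))/2) = sqrt(16.2908) = 4.0362

±(1.3751 + 4.0362i) i.e. 1.3751 + 4.0362i and -1.3751 - 4.0362i


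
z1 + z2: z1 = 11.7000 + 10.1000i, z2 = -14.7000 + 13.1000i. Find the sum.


Real: 11.7 - 14.7 = -3
Imag: 10.1 + 13.1 = 23.2

-3.0000 + 23.2000i


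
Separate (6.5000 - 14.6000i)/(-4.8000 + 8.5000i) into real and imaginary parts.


Multiply by conjugate: (6.5000 - 14.6000i)(-4.8000 - 8.5000i) / ((-4.8)^2 + 8.5^2)
Numerator real = 6.5*(-4.8) - (14.6)*8.5 = -155.3
Numerator imag = -14.6*(-4.8) - 6.5*8.5 = 14.83
Denominator = 95.29
Re(z) = -155.3/95.29 = -1.6298
Im(z) = 14.83/95.29 = 0.1556

Re(z) = -1.6298, Im(z) = 0.1556


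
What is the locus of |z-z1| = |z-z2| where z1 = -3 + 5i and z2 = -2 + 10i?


Equal distances means the locus is the perpendicular bisector of z1 and z2.
Midpoint = ((-3+(-2))/2, (5+10)/2) = (-2.5000, 7.5000)

Perpendicular bisector through (-2.5000, 7.5000)


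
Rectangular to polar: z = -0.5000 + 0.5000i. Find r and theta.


r = sqrt(0.25+0.25) = sqrt(0.5) = 0.7071
theta = atan2(0.5, -0.5) = 135.0000 degrees

r = 0.7071, theta = 135.0000 degrees


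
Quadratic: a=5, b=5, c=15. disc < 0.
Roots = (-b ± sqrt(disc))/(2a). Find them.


disc = 5^2 - 4*5*15 = 25 - 300 = -275
sqrt(|disc|) = sqrt(275) = 16.5831
Real part = -5/(2*5) = -0.5000
Imag part = 16.5831/(2*5) = 1.6583

-0.5000 ± 1.6583i


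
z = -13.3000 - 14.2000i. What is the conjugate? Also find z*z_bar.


z_bar = -13.3000 + 14.2000i
z*z_bar = (-13.3)^2 + (-14.2)^2 = 176.89 + 201.64 = 378.53

z_bar = -13.3000 + 14.2000i, z*z_bar = 378.53


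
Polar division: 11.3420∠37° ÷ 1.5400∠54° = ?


r = 11.3420 / 1.5400 = 7.3649
theta = 37° - 54° = -17° = 343° (mod 360)

7.3649 cis(343°)


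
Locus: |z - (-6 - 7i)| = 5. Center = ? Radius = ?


|z - z0| = r is a circle with center z0 and radius r.
Center = (-6, -7), radius = 5

Circle with center (-6, -7) and radius 5


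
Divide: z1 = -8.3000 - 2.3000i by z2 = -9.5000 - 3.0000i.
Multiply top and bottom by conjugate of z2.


Conjugate of z2 = -9.5000 + 3.0000i
Numerator: (-8.3000 - 2.3000i)(-9.5000 + 3.0000i) = 85.7500 - 3.0500i
Denominator: (-9.5)^2 + (-3)^2 = 99.25
Result = (85.7500 - 3.0500i)/99.25

0.8640 - 0.0307i


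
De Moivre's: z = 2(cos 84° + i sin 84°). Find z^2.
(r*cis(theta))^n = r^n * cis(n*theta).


r^2 = 2^2 = 4
n*theta = 2*84° = 168° = 168° (mod 360)
a = 4*cos(168°) = -3.9126
b = 4*sin(168°) = 0.8316

4 cis(168°) = -3.9126 + 0.8316i


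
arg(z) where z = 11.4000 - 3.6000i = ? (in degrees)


Re = 11.4, Im = -3.6
arg = atan2(-3.6, 11.4) = -17.5256 degrees

arg(z) = -17.5256 degrees


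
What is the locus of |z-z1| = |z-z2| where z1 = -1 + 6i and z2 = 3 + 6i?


Equal distances means the locus is the perpendicular bisector of z1 and z2.
Midpoint = ((-1+3)/2, (6+6)/2) = (1.0000, 6.0000)

Perpendicular bisector through (1.0000, 6.0000)


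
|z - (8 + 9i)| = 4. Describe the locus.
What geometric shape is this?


|z - z0| = r is a circle with center z0 and radius r.
Center = (8, 9), radius = 4

Circle with center (8, 9) and radius 4


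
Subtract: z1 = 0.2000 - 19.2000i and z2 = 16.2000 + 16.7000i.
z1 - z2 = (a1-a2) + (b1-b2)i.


Real: 0.2 - 16.2 = -16
Imag: -19.2 - 16.7 = -35.9

-16.0000 - 35.9000i


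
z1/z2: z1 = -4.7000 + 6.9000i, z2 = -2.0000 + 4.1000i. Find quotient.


Conjugate of z2 = -2.0000 - 4.1000i
Numerator: (-4.7000 + 6.9000i)(-2.0000 - 4.1000i) = 37.6900 + 5.4700i
Denominator: (-2)^2 + 4.1^2 = 20.81
Result = (37.6900 + 5.4700i)/20.81

1.8111 + 0.2629i


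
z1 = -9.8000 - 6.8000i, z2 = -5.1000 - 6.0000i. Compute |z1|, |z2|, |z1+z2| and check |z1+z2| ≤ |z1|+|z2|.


|z1| = sqrt((-9.8)^2 + (-6.8)^2) = sqrt(142.28) = 11.9281
|z2| = sqrt((-5.1)^2 + (-6)^2) = sqrt(62.01) = 7.8746
z1+z2 = -14.9000 - 12.8000i
|z1+z2| = sqrt(385.85) = 19.6431
|z1|+|z2| = 11.9281 + 7.8746 = 19.8027

|z1+z2| = 19.6431 ≤ |z1|+|z2| = 19.8027 (verified)


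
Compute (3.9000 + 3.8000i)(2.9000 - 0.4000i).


Real = 3.9*2.9 - 3.8*(-0.4) = 11.31 - (-1.52) = 12.83
Imag = 3.9*(-0.4) + 2.9*3.8 = -1.56 + 11.02 = 9.46

12.8300 + 9.4600i


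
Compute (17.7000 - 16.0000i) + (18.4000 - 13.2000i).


Real: 17.7 + 18.4 = 36.1
Imag: -16 - 13.2 = -29.2

36.1000 - 29.2000i


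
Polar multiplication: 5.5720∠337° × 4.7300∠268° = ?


r = 5.5720 * 4.7300 = 26.3556
theta = 337° + 268° = 605° = 245° (mod 360)

26.3556 cis(245°)


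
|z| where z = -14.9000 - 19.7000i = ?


|z| = sqrt((-14.9)^2 + (-19.7)^2) = sqrt(222.01 + 388.09) = sqrt(610.1) = 24.7002

|z| = 24.7002


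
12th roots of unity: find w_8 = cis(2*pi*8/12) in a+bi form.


Angle = 360*8/12 = 240°
a = cos(240°) = -0.5000
b = sin(240°) = -0.8660

-0.5000 - 0.8660i


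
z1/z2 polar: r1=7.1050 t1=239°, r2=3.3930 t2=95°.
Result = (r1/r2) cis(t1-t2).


r = 7.1050 / 3.3930 = 2.0940
theta = 239° - 95° = 144° = 144° (mod 360)

2.0940 cis(144°)


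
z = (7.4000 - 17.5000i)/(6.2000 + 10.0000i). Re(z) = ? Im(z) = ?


Multiply by conjugate: (7.4000 - 17.5000i)(6.2000 - 10.0000i) / (6.2^2 + 10^2)
Numerator real = 7.4*6.2 - (17.5)*10 = -129.12
Numerator imag = -17.5*6.2 - 7.4*10 = -182.5
Denominator = 138.44
Re(z) = -129.12/138.44 = -0.9327
Im(z) = -182.5/138.44 = -1.3183

Re(z) = -0.9327, Im(z) = -1.3183


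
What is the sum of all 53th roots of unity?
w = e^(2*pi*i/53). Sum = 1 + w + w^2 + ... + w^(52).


The sum of all 53th roots of unity is 0.
Geometric series: (1 - w^53)/(1 - w) = (1-1)/(1-w) = 0 since w^53 = 1, w ≠ 1.
Alternatively: coefficient of z^52 in z^53 - 1 is 0.

0


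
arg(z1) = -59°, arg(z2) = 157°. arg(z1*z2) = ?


arg(z1*z2) = -59° + 157° = 98°
Normalized to (-180°, 180°]: 98°

98°


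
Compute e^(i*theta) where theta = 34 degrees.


cos(34°) = 0.8290
sin(34°) = 0.5592

e^(i*34°) = 0.8290 + 0.5592i


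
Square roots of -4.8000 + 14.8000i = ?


|z| = sqrt(23.04+219.04) = 15.5589
sqrt((|z|+a)/2) = sqrt((15.5589+(-4.8))/2) = sqrt(5.3795) = 2.3194
sqrt((|z|-a)/2) = sqrt((15.5589-(-4.8))/2) = sqrt(10.1795) = 3.1905

±(2.3194 + 3.1905i) i.e. 2.3194 + 3.1905i and -2.3194 - 3.1905i


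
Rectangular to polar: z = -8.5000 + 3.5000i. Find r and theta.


r = sqrt(72.25+12.25) = sqrt(84.5) = 9.1924
theta = atan2(3.5, -8.5) = 157.6199 degrees

r = 9.1924, theta = 157.6199 degrees


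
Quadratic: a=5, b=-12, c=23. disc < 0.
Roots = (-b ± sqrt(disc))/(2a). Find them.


disc = (-12)^2 - 4*5*23 = 144 - 460 = -316
sqrt(|disc|) = sqrt(316) = 17.7764
Real part = 12/(2*5) = 1.2000
Imag part = 17.7764/(2*5) = 1.7776

1.2000 ± 1.7776i


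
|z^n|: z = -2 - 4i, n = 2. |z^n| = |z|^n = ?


|z| = sqrt(4+16) = sqrt(20) = 4.4721
|z^2| = |z|^2 = (sqrt(20))^2 = 20

|z^2| = 20


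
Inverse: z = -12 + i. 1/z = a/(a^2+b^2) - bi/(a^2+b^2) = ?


|z|^2 = 144+1 = 145
1/z = (-12 - 1i)/145

1/z = -0.0828 - 0.0069i


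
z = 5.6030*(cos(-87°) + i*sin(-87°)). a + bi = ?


a = 5.6030*cos(-87°) = 5.6030*0.052336 = 0.2932
b = 5.6030*sin(-87°) = 5.6030*(-0.99863) = -5.5953

0.2932 - 5.5953i


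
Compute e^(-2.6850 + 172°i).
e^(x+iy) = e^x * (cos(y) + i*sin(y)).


e^-2.6850 = 0.06822
cos(172°) = -0.9903
sin(172°) = 0.1392
Real = 0.06822*(-0.9903) = -0.0676
Imag = 0.06822*0.1392 = 0.0095

-0.0676 + 0.0095i


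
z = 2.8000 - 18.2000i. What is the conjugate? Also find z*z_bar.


z_bar = 2.8000 + 18.2000i
z*z_bar = 2.8^2 + (-18.2)^2 = 7.84 + 331.24 = 339.08

z_bar = 2.8000 + 18.2000i, z*z_bar = 339.08


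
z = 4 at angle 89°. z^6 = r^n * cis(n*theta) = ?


r^6 = 4^6 = 4096
n*theta = 6*89° = 534° = 174° (mod 360)
a = 4096*cos(174°) = -4073.5617
b = 4096*sin(174°) = 428.1486

4096 cis(174°) = -4073.5617 + 428.1486i


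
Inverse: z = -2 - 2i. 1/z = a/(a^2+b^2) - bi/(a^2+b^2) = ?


|z|^2 = 4+4 = 8
1/z = (-2 + 2i)/8

1/z = -0.2500 + 0.2500i


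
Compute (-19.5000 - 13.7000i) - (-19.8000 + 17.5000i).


Real: -19.5 + 19.8 = 0.3
Imag: -13.7 - 17.5 = -31.2

0.3000 - 31.2000i


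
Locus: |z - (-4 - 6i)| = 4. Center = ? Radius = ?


|z - z0| = r is a circle with center z0 and radius r.
Center = (-4, -6), radius = 4

Circle with center (-4, -6) and radius 4


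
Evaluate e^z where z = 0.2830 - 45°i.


e^0.2830 = 1.3271
cos(-45°) = 0.7071
sin(-45°) = -0.7071
Real = 1.3271*0.7071 = 0.9384
Imag = 1.3271*(-0.7071) = -0.9384

0.9384 - 0.9384i


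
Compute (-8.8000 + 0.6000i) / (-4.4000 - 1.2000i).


Conjugate of z2 = -4.4000 + 1.2000i
Numerator: (-8.8000 + 0.6000i)(-4.4000 + 1.2000i) = 38.0000 - 13.2000i
Denominator: (-4.4)^2 + (-1.2)^2 = 20.8
Result = (38.0000 - 13.2000i)/20.8

1.8269 - 0.6346i


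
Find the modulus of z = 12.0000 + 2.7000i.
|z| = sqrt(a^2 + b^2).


|z| = sqrt(12^2 + 2.7^2) = sqrt(144 + 7.29) = sqrt(151.29) = 12.3000

|z| = 12.3000


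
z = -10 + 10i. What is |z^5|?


|z| = sqrt(100+100) = sqrt(200) = 14.1421
|z^5| = |z|^5 = (sqrt(200))^5 = 200^2 * sqrt(200) = 40000*sqrt(200)

|z^5| = 40000*sqrt(200) ≈ 565685.4249


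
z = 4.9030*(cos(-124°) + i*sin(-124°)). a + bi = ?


a = 4.9030*cos(-124°) = 4.9030*(-0.55919) = -2.7417
b = 4.9030*sin(-124°) = 4.9030*(-0.82904) = -4.0648

-2.7417 - 4.0648i


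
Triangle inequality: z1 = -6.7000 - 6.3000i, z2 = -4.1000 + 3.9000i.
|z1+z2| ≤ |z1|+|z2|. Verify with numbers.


|z1| = sqrt((-6.7)^2 + (-6.3)^2) = sqrt(84.58) = 9.1967
|z2| = sqrt((-4.1)^2 + 3.9^2) = sqrt(32.02) = 5.6586
z1+z2 = -10.8000 - 2.4000i
|z1+z2| = sqrt(122.4) = 11.0635
|z1|+|z2| = 9.1967 + 5.6586 = 14.8553

|z1+z2| = 11.0635 ≤ |z1|+|z2| = 14.8553 (verified)


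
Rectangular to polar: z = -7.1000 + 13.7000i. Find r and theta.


r = sqrt(50.41+187.69) = sqrt(238.1) = 15.4305
theta = atan2(13.7, -7.1) = 117.3954 degrees

r = 15.4305, theta = 117.3954 degrees


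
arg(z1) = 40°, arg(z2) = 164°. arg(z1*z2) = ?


arg(z1*z2) = 40° + 164° = 204°
Normalized to (-180°, 180°]: -156°

-156°


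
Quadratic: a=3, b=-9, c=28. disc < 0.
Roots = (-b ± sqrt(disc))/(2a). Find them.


disc = (-9)^2 - 4*3*28 = 81 - 336 = -255
sqrt(|disc|) = sqrt(255) = 15.9687
Real part = 9/(2*3) = 1.5000
Imag part = 15.9687/(2*3) = 2.6615

1.5000 ± 2.6615i


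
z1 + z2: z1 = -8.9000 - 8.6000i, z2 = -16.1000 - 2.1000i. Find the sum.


Real: -8.9 - 16.1 = -25
Imag: -8.6 - 2.1 = -10.7

-25.0000 - 10.7000i


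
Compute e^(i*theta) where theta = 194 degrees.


cos(194°) = -0.9703
sin(194°) = -0.2419

e^(i*194°) = -0.9703 - 0.2419i


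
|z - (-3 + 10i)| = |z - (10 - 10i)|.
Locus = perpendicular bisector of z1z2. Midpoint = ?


Equal distances means the locus is the perpendicular bisector of z1 and z2.
Midpoint = ((-3+10)/2, (10+(-10))/2) = (3.5000, 0)

Perpendicular bisector through (3.5000, 0)


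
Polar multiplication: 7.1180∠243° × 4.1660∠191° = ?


r = 7.1180 * 4.1660 = 29.6536
theta = 243° + 191° = 434° = 74° (mod 360)

29.6536 cis(74°)


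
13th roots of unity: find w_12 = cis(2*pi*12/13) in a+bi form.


Angle = 360*12/13 = 332.3077°
a = cos(332.3077°) = 0.8855
b = sin(332.3077°) = -0.4647

0.8855 - 0.4647i


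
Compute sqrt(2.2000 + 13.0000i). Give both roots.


|z| = sqrt(4.84+169) = 13.1848
sqrt((|z|+a)/2) = sqrt((13.1848+2.2)/2) = sqrt(7.6924) = 2.7735
sqrt((|z|-a)/2) = sqrt((13.1848-2.2)/2) = sqrt(5.4924) = 2.3436

±(2.7735 + 2.3436i) i.e. 2.7735 + 2.3436i and -2.7735 - 2.3436i


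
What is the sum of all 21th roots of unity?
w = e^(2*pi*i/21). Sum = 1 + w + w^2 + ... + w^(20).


The sum of all 21th roots of unity is 0.
Geometric series: (1 - w^21)/(1 - w) = (1-1)/(1-w) = 0 since w^21 = 1, w ≠ 1.
Alternatively: coefficient of z^20 in z^21 - 1 is 0.

0


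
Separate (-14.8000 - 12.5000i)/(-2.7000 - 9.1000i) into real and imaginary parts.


Multiply by conjugate: (-14.8000 - 12.5000i)(-2.7000 + 9.1000i) / ((-2.7)^2 + (-9.1)^2)
Numerator real = -14.8*(-2.7) - (12.5)*(-9.1) = 153.71
Numerator imag = -12.5*(-2.7) - (-14.8)*(-9.1) = -100.93
Denominator = 90.1
Re(z) = 153.71/90.1 = 1.7060
Im(z) = -100.93/90.1 = -1.1202

Re(z) = 1.7060, Im(z) = -1.1202


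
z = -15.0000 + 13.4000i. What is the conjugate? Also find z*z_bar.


z_bar = -15.0000 - 13.4000i
z*z_bar = (-15)^2 + 13.4^2 = 225 + 179.56 = 404.56

z_bar = -15.0000 - 13.4000i, z*z_bar = 404.56


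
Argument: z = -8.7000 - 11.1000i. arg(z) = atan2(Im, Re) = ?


Re = -8.7, Im = -11.1
arg = atan2(-11.1, -8.7) = -128.0888 degrees

arg(z) = -128.0888 degrees


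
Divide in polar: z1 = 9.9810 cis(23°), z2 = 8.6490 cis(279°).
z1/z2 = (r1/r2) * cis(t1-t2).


r = 9.9810 / 8.6490 = 1.1540
theta = 23° - 279° = -256° = 104° (mod 360)

1.1540 cis(104°)


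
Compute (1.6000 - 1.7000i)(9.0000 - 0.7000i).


Real = 1.6*9 - (-1.7)*(-0.7) = 14.4 - 1.19 = 13.21
Imag = 1.6*(-0.7) + 9*(-1.7) = -1.12 - (15.3) = -16.42

13.2100 - 16.4200i


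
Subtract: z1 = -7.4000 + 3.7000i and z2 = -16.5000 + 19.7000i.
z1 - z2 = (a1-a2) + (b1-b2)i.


Real: -7.4 + 16.5 = 9.1
Imag: 3.7 - 19.7 = -16

9.1000 - 16.0000i


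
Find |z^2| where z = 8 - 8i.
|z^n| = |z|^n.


|z| = sqrt(64+64) = sqrt(128) = 11.3137
|z^2| = |z|^2 = (sqrt(128))^2 = 128

|z^2| = 128


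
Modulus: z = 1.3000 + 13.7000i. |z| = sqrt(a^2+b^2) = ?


|z| = sqrt(1.3^2 + 13.7^2) = sqrt(1.69 + 187.69) = sqrt(189.38) = 13.7615

|z| = 13.7615


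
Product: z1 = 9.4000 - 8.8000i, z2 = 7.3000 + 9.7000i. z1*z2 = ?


Real = 9.4*7.3 - (-8.8)*9.7 = 68.62 - (-85.36) = 153.98
Imag = 9.4*9.7 + 7.3*(-8.8) = 91.18 - (64.24) = 26.94

153.9800 + 26.9400i


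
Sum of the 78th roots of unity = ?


The sum of all 78th roots of unity is 0.
Geometric series: (1 - w^78)/(1 - w) = (1-1)/(1-w) = 0 since w^78 = 1, w ≠ 1.
Alternatively: coefficient of z^77 in z^78 - 1 is 0.

0


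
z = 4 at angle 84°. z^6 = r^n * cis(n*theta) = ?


r^6 = 4^6 = 4096
n*theta = 6*84° = 504° = 144° (mod 360)
a = 4096*cos(144°) = -3313.7336
b = 4096*sin(144°) = 2407.5684

4096 cis(144°) = -3313.7336 + 2407.5684i


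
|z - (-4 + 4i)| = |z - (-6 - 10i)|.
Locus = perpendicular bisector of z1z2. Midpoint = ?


Equal distances means the locus is the perpendicular bisector of z1 and z2.
Midpoint = ((-4+(-6))/2, (4+(-10))/2) = (-5.0000, -3.0000)

Perpendicular bisector through (-5.0000, -3.0000)


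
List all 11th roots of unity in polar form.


The 11th roots of unity are cis(360k/11°) for k=0..10
Angle step = 360/11 = 32.7273°
Primitive root: cis(32.7273°)
Primitive root = 0.8413 + 0.5406i

11 roots at angles: 0°, 32.7273°, 65.4545°, 98.1818°, 130.9091°, 163.6364°, 196.3636°, 229.0909°, 261.8182°, 294.5455°, 327.2727°


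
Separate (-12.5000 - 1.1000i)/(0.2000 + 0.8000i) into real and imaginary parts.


Multiply by conjugate: (-12.5000 - 1.1000i)(0.2000 - 0.8000i) / (0.2^2 + 0.8^2)
Numerator real = -12.5*0.2 - (1.1)*0.8 = -3.38
Numerator imag = -1.1*0.2 - (-12.5)*0.8 = 9.78
Denominator = 0.68
Re(z) = -3.38/0.68 = -4.9706
Im(z) = 9.78/0.68 = 14.3824

Re(z) = -4.9706, Im(z) = 14.3824


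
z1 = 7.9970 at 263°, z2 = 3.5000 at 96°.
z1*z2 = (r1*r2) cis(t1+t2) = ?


r = 7.9970 * 3.5000 = 27.9895
theta = 263° + 96° = 359° = 359° (mod 360)

27.9895 cis(359°)


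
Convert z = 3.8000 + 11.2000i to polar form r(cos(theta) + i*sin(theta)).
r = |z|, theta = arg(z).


r = sqrt(14.44+125.44) = sqrt(139.88) = 11.8271
theta = atan2(11.2, 3.8) = 71.2587 degrees

r = 11.8271, theta = 71.2587 degrees


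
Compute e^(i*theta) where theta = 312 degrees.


cos(312°) = 0.6691
sin(312°) = -0.7431

e^(i*312°) = 0.6691 - 0.7431i


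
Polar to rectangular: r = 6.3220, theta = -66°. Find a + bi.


a = 6.3220*cos(-66°) = 6.3220*0.40674 = 2.5714
b = 6.3220*sin(-66°) = 6.3220*(-0.913545) = -5.7754

2.5714 - 5.7754i


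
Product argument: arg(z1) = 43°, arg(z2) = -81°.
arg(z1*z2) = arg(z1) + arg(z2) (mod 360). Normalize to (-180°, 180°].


arg(z1*z2) = 43° - 81° = -38°
Normalized to (-180°, 180°]: -38°

-38°


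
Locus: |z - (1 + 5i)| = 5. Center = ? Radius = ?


|z - z0| = r is a circle with center z0 and radius r.
Center = (1, 5), radius = 5

Circle with center (1, 5) and radius 5


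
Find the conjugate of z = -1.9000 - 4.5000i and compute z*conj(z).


z_bar = -1.9000 + 4.5000i
z*z_bar = (-1.9)^2 + (-4.5)^2 = 3.61 + 20.25 = 23.86

z_bar = -1.9000 + 4.5000i, z*z_bar = 23.86


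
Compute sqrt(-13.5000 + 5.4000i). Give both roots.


|z| = sqrt(182.25+29.16) = 14.5399
sqrt((|z|+a)/2) = sqrt((14.5399+(-13.5))/2) = sqrt(0.5200) = 0.7211
sqrt((|z|-a)/2) = sqrt((14.5399-(-13.5))/2) = sqrt(14.0200) = 3.7443

±(0.7211 + 3.7443i) i.e. 0.7211 + 3.7443i and -0.7211 - 3.7443i


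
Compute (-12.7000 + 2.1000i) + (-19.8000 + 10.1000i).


Real: -12.7 - 19.8 = -32.5
Imag: 2.1 + 10.1 = 12.2

-32.5000 + 12.2000i


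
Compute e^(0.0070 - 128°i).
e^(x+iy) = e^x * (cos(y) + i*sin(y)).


e^0.0070 = 1.0070
cos(-128°) = -0.6157
sin(-128°) = -0.788
Real = 1.0070*(-0.6157) = -0.6200
Imag = 1.0070*(-0.788) = -0.7935

-0.6200 - 0.7935i


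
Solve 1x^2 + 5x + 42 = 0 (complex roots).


disc = 5^2 - 4*1*42 = 25 - 168 = -143
sqrt(|disc|) = sqrt(143) = 11.9583
Real part = -5/(2*1) = -2.5000
Imag part = 11.9583/(2*1) = 5.9791

-2.5000 ± 5.9791i


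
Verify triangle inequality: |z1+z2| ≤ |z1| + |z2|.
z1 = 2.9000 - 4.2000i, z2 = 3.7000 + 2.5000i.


|z1| = sqrt(2.9^2 + (-4.2)^2) = sqrt(26.05) = 5.1039
|z2| = sqrt(3.7^2 + 2.5^2) = sqrt(19.94) = 4.4654
z1+z2 = 6.6000 - 1.7000i
|z1+z2| = sqrt(46.45) = 6.8154
|z1|+|z2| = 5.1039 + 4.4654 = 9.5693

|z1+z2| = 6.8154 ≤ |z1|+|z2| = 9.5693 (verified)


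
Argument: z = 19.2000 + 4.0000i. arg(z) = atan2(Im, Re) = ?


Re = 19.2, Im = 4
arg = atan2(4, 19.2) = 11.7683 degrees

arg(z) = 11.7683 degrees


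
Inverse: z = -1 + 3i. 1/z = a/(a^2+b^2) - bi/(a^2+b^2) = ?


|z|^2 = 1+9 = 10
1/z = (-1 - 3i)/10

1/z = -0.1000 - 0.3000i


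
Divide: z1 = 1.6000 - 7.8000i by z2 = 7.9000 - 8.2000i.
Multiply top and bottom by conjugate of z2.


Conjugate of z2 = 7.9000 + 8.2000i
Numerator: (1.6000 - 7.8000i)(7.9000 + 8.2000i) = 76.6000 - 48.5000i
Denominator: 7.9^2 + (-8.2)^2 = 129.65
Result = (76.6000 - 48.5000i)/129.65

0.5908 - 0.3741i


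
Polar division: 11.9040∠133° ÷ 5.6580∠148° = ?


r = 11.9040 / 5.6580 = 2.1039
theta = 133° - 148° = -15° = 345° (mod 360)

2.1039 cis(345°)


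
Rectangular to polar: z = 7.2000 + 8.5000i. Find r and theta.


r = sqrt(51.84+72.25) = sqrt(124.09) = 11.1396
theta = atan2(8.5, 7.2) = 49.7334 degrees

r = 11.1396, theta = 49.7334 degrees


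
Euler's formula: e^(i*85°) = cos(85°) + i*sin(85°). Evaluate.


cos(85°) = 0.0872
sin(85°) = 0.9962

e^(i*85°) = 0.0872 + 0.9962i


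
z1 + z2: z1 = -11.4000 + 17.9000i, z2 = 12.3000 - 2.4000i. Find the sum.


Real: -11.4 + 12.3 = 0.9
Imag: 17.9 - 2.4 = 15.5

0.9000 + 15.5000i


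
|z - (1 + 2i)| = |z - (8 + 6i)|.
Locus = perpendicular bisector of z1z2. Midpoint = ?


Equal distances means the locus is the perpendicular bisector of z1 and z2.
Midpoint = ((1+8)/2, (2+6)/2) = (4.5000, 4.0000)

Perpendicular bisector through (4.5000, 4.0000)


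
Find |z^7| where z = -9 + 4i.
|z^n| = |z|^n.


|z| = sqrt(81+16) = sqrt(97) = 9.8489
|z^7| = |z|^7 = (sqrt(97))^7 = 97^3 * sqrt(97) = 912673*sqrt(97)

|z^7| = 912673*sqrt(97) ≈ 8988786.5965


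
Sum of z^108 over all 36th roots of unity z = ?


The roots are w_k = w^k with w = e^(2*pi*i/36), and (w^k)^108 = (w^108)^k.
So S = 1 + u + u^2 + ... + u^(35) with u = w^108.
108 = 3*36 + 0, so 108 is a multiple of 36 and u = (w^36)^3 = 1.
Every one of the 36 terms equals 1: S = 36

S = 36


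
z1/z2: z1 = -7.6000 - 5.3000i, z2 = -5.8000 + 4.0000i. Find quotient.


Conjugate of z2 = -5.8000 - 4.0000i
Numerator: (-7.6000 - 5.3000i)(-5.8000 - 4.0000i) = 22.8800 + 61.1400i
Denominator: (-5.8)^2 + 4^2 = 49.64
Result = (22.8800 + 61.1400i)/49.64

0.4609 + 1.2317i


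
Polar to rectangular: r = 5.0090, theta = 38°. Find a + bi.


a = 5.0090*cos(38°) = 5.0090*0.788 = 3.9471
b = 5.0090*sin(38°) = 5.0090*0.61566 = 3.0838

3.9471 + 3.0838i


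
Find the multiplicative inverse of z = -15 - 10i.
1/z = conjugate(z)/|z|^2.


|z|^2 = 225+100 = 325
1/z = (-15 + 10i)/325

1/z = -0.0462 + 0.0308i


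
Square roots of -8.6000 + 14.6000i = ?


|z| = sqrt(73.96+213.16) = 16.9446
sqrt((|z|+a)/2) = sqrt((16.9446+(-8.6))/2) = sqrt(4.1723) = 2.0426
sqrt((|z|-a)/2) = sqrt((16.9446-(-8.6))/2) = sqrt(12.7723) = 3.5738

±(2.0426 + 3.5738i) i.e. 2.0426 + 3.5738i and -2.0426 - 3.5738i


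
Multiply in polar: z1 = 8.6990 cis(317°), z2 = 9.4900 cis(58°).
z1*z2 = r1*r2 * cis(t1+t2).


r = 8.6990 * 9.4900 = 82.5535
theta = 317° + 58° = 375° = 15° (mod 360)

82.5535 cis(15°)


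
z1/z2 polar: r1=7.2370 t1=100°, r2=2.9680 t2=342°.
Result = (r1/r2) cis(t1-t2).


r = 7.2370 / 2.9680 = 2.4383
theta = 100° - 342° = -242° = 118° (mod 360)

2.4383 cis(118°)


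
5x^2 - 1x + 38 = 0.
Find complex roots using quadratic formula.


disc = (-1)^2 - 4*5*38 = 1 - 760 = -759
sqrt(|disc|) = sqrt(759) = 27.5500
Real part = 1/(2*5) = 0.1000
Imag part = 27.5500/(2*5) = 2.7550

0.1000 ± 2.7550i


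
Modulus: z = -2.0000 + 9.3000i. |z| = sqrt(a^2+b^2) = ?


|z| = sqrt((-2)^2 + 9.3^2) = sqrt(4 + 86.49) = sqrt(90.49) = 9.5126

|z| = 9.5126


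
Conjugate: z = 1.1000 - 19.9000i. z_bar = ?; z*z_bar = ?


z_bar = 1.1000 + 19.9000i
z*z_bar = 1.1^2 + (-19.9)^2 = 1.21 + 396.01 = 397.22

z_bar = 1.1000 + 19.9000i, z*z_bar = 397.22


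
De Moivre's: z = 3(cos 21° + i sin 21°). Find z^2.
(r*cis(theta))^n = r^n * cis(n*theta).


r^2 = 3^2 = 9
n*theta = 2*21° = 42° = 42° (mod 360)
a = 9*cos(42°) = 6.6883
b = 9*sin(42°) = 6.0222

9 cis(42°) = 6.6883 + 6.0222i


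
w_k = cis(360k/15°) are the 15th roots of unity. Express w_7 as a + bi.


Angle = 360*7/15 = 168°
a = cos(168°) = -0.9781
b = sin(168°) = 0.2079

-0.9781 + 0.2079i


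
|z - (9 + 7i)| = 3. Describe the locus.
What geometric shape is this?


|z - z0| = r is a circle with center z0 and radius r.
Center = (9, 7), radius = 3

Circle with center (9, 7) and radius 3


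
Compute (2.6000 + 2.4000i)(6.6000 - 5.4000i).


Real = 2.6*6.6 - 2.4*(-5.4) = 17.16 - (-12.96) = 30.12
Imag = 2.6*(-5.4) + 6.6*2.4 = -14.04 + 15.84 = 1.8

30.1200 + 1.8000i


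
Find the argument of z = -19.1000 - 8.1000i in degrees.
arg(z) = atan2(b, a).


Re = -19.1, Im = -8.1
arg = atan2(-8.1, -19.1) = -157.0190 degrees

arg(z) = -157.0190 degrees


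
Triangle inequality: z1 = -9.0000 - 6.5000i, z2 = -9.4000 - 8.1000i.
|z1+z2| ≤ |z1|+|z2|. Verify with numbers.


|z1| = sqrt((-9)^2 + (-6.5)^2) = sqrt(123.25) = 11.1018
|z2| = sqrt((-9.4)^2 + (-8.1)^2) = sqrt(153.97) = 12.4085
z1+z2 = -18.4000 - 14.6000i
|z1+z2| = sqrt(551.72) = 23.4887
|z1|+|z2| = 11.1018 + 12.4085 = 23.5103

|z1+z2| = 23.4887 ≤ |z1|+|z2| = 23.5103 (verified)


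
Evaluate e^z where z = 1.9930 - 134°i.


e^1.9930 = 7.3375
cos(-134°) = -0.69466
sin(-134°) = -0.71934
Real = 7.3375*(-0.69466) = -5.0971
Imag = 7.3375*(-0.71934) = -5.2782

-5.0971 - 5.2782i


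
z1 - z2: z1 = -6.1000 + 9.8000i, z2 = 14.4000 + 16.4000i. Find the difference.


Real: -6.1 - 14.4 = -20.5
Imag: 9.8 - 16.4 = -6.6

-20.5000 - 6.6000i


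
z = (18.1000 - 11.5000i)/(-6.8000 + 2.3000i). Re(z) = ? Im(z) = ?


Multiply by conjugate: (18.1000 - 11.5000i)(-6.8000 - 2.3000i) / ((-6.8)^2 + 2.3^2)
Numerator real = 18.1*(-6.8) - (11.5)*2.3 = -149.53
Numerator imag = -11.5*(-6.8) - 18.1*2.3 = 36.57
Denominator = 51.53
Re(z) = -149.53/51.53 = -2.9018
Im(z) = 36.57/51.53 = 0.7097

Re(z) = -2.9018, Im(z) = 0.7097


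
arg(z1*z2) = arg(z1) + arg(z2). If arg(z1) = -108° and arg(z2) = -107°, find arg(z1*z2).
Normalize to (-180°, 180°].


arg(z1*z2) = -108° - 107° = -215°
Normalized to (-180°, 180°]: 145°

145°


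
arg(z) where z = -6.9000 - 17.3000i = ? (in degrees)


Re = -6.9, Im = -17.3
arg = atan2(-17.3, -6.9) = -111.7443 degrees

arg(z) = -111.7443 degrees


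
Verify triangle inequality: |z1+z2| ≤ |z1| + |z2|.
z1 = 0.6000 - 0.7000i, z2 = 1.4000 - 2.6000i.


|z1| = sqrt(0.6^2 + (-0.7)^2) = sqrt(0.85) = 0.9220
|z2| = sqrt(1.4^2 + (-2.6)^2) = sqrt(8.72) = 2.9530
z1+z2 = 2.0000 - 3.3000i
|z1+z2| = sqrt(14.89) = 3.8588
|z1|+|z2| = 0.9220 + 2.9530 = 3.8750

|z1+z2| = 3.8588 ≤ |z1|+|z2| = 3.8750 (verified)


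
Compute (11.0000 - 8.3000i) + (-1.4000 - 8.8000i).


Real: 11 - 1.4 = 9.6
Imag: -8.3 - 8.8 = -17.1

9.6000 - 17.1000i


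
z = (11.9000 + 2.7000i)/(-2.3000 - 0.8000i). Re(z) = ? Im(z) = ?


Multiply by conjugate: (11.9000 + 2.7000i)(-2.3000 + 0.8000i) / ((-2.3)^2 + (-0.8)^2)
Numerator real = 11.9*(-2.3) + 2.7*(-0.8) = -29.53
Numerator imag = 2.7*(-2.3) - 11.9*(-0.8) = 3.31
Denominator = 5.93
Re(z) = -29.53/5.93 = -4.9798
Im(z) = 3.31/5.93 = 0.5582

Re(z) = -4.9798, Im(z) = 0.5582


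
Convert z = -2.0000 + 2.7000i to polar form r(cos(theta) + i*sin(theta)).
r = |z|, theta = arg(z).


r = sqrt(4+7.29) = sqrt(11.29) = 3.3601
theta = atan2(2.7, -2) = 126.5289 degrees

r = 3.3601, theta = 126.5289 degrees


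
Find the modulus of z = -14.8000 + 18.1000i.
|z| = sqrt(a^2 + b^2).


|z| = sqrt((-14.8)^2 + 18.1^2) = sqrt(219.04 + 327.61) = sqrt(546.65) = 23.3805

|z| = 23.3805


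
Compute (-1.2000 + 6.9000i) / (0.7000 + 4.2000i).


Conjugate of z2 = 0.7000 - 4.2000i
Numerator: (-1.2000 + 6.9000i)(0.7000 - 4.2000i) = 28.1400 + 9.8700i
Denominator: 0.7^2 + 4.2^2 = 18.13
Result = (28.1400 + 9.8700i)/18.13

1.5521 + 0.5444i


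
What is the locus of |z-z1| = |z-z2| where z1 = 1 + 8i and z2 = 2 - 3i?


Equal distances means the locus is the perpendicular bisector of z1 and z2.
Midpoint = ((1+2)/2, (8+(-3))/2) = (1.5000, 2.5000)

Perpendicular bisector through (1.5000, 2.5000)
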